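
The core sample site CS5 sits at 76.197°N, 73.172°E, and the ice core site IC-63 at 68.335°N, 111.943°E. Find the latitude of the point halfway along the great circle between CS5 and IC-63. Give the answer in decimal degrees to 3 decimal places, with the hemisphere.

73.168°N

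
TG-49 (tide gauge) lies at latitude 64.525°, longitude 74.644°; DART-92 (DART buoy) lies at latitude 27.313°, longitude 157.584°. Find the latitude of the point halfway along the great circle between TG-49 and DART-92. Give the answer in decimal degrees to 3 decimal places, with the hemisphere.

52.797°N

Bx = cos φ₂ cos Δλ = 0.109206,  By = cos φ₂ sin Δλ = 0.881776
φₘ = atan2(sin φ₁ + sin φ₂, √((cos φ₁ + Bx)² + By²)) = 52.79720°
λₘ = λ₁ + atan2(By, cos φ₁ + Bx) = 133.19269°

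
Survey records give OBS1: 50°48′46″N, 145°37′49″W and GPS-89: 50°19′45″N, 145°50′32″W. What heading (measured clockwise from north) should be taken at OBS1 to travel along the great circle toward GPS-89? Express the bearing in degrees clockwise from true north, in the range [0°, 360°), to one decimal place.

195.6°

OBS1: φ = +50.81278°, λ = -145.63028°
GPS-89: φ = +50.32917°, λ = -145.84222°
Δλ = -0.2119°
y = sin Δλ · cos φ₂ = -0.002361
x = cos φ₁ sin φ₂ − sin φ₁ cos φ₂ cos Δλ = -0.008437
θ = atan2(y, x) = -164.3638° → 195.6362° (mod 360°)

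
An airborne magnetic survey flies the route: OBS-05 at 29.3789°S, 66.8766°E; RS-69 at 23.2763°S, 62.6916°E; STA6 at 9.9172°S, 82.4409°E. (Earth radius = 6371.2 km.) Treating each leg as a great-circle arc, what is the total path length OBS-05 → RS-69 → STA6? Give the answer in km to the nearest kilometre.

3367 km

OBS-05→RS-69: c = 0.124991 rad, d = 796.34 km
RS-69→STA6: c = 0.403440 rad, d = 2570.40 km
Total = 796.34 + 2570.40 = 3366.74 km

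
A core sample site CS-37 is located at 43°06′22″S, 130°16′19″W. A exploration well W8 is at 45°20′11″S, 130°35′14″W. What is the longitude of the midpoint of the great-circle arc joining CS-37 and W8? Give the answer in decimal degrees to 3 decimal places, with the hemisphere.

130.427°W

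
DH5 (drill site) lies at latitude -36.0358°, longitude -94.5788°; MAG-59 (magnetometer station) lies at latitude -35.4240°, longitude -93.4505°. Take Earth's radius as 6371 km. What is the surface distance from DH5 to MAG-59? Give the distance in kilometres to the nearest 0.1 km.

Δφ = 0.6118°,  Δλ = 1.1283°
a = sin²(Δφ/2) + cos φ₁ cos φ₂ sin²(Δλ/2) = 0.000092
c = 2·arcsin(√a) = 0.019224 rad = 1.1015°
d = R·c = 6371 × 0.019224 = 122.5 km

122.5 km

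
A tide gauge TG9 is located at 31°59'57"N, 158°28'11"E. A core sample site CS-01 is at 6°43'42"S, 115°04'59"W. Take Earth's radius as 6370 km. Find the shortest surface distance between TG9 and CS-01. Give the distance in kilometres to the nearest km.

10069 km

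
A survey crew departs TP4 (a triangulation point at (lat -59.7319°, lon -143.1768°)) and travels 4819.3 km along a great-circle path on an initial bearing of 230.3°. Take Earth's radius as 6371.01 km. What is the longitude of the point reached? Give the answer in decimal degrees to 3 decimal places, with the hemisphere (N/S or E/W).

125.515°E

δ = d/R = 4819.3/6371.01 = 0.756442 rad
φ₂ = arcsin(sin φ₁ cos δ + cos φ₁ sin δ cos θ)
   = arcsin(-0.86368·0.72728 + 0.50405·0.68634·-0.63877) = -58.11568°
λ₂ = λ₁ + atan2(sin θ sin δ cos φ₁, cos δ − sin φ₁ sin φ₂) = 125.51485°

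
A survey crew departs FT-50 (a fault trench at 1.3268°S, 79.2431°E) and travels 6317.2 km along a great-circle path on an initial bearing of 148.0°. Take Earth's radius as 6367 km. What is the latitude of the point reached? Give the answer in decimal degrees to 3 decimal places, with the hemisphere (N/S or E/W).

46.259°S

δ = d/R = 6317.2/6367 = 0.992178 rad
φ₂ = arcsin(sin φ₁ cos δ + cos φ₁ sin δ cos θ)
   = arcsin(-0.02315·0.54687 + 0.99973·0.83722·-0.84805) = -46.25916°
λ₂ = λ₁ + atan2(sin θ sin δ cos φ₁, cos δ − sin φ₁ sin φ₂) = 119.16059°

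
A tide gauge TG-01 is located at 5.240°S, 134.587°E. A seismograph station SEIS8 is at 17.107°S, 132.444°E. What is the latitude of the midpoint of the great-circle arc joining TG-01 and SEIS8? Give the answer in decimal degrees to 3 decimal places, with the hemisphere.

Bx = cos φ₂ cos Δλ = 0.955089,  By = cos φ₂ sin Δλ = -0.035739
φₘ = atan2(sin φ₁ + sin φ₂, √((cos φ₁ + Bx)² + By²)) = -11.17540°
λₘ = λ₁ + atan2(By, cos φ₁ + Bx) = 133.53750°

11.175°S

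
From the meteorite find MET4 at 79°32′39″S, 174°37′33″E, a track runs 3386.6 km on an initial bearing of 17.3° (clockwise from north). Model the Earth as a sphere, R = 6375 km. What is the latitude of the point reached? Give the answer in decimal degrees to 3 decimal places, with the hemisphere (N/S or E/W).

MET4: φ = -79.54417°, λ = +174.62583°
δ = d/R = 3386.6/6375 = 0.531231 rad
φ₂ = arcsin(sin φ₁ cos δ + cos φ₁ sin δ cos θ)
   = arcsin(-0.98340·0.86218 + 0.18148·0.50660·0.95476) = -49.47221°
λ₂ = λ₁ + atan2(sin θ sin δ cos φ₁, cos δ − sin φ₁ sin φ₂) = -171.96918°

49.472°S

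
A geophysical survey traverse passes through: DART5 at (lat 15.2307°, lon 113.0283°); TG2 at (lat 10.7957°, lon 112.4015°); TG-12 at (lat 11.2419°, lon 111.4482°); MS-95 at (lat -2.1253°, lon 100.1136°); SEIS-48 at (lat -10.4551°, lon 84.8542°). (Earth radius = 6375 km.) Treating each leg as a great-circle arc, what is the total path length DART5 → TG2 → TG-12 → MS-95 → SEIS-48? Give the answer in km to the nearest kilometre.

4483 km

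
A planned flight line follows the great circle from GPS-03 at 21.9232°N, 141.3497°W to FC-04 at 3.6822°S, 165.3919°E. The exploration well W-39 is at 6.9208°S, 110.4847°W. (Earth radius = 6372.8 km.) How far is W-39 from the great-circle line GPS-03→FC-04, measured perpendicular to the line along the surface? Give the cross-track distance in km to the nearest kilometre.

3904 km

δ₁₃ = central angle GPS-03→W-39 = 0.729491 rad  (haversine)
θ₁₃ = bearing GPS-03→W-39 = 130.171°,  θ₁₂ = bearing GPS-03→FC-04 = 250.546°
dₓₜ = R·arcsin(sin δ₁₃ · sin(θ₁₃ − θ₁₂)) = 6372.8·arcsin(0.66649·sin(-120.375°)) = -3904.057 km
|dₓₜ| = 3904.057 km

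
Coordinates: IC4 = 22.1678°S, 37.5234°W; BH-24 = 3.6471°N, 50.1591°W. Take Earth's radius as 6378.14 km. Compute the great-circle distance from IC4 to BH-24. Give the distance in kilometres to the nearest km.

3186 km

Δφ = 25.8149°,  Δλ = -12.6357°
a = sin²(Δφ/2) + cos φ₁ cos φ₂ sin²(Δλ/2) = 0.061089
c = 2·arcsin(√a) = 0.499501 rad = 28.6193°
d = R·c = 6378.14 × 0.499501 = 3185.9 km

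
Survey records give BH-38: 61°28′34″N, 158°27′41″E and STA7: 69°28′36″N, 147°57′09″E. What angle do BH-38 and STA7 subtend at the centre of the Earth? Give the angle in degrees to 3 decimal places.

BH-38: φ = +61.47611°, λ = +158.46139°
STA7: φ = +69.47667°, λ = +147.95250°
Δφ = 8.0006°,  Δλ = -10.5089°
a = sin²(Δφ/2) + cos φ₁ cos φ₂ sin²(Δλ/2) = 0.006271
c = 2·arcsin(√a) = 0.158541 rad = 9.0838°

9.084°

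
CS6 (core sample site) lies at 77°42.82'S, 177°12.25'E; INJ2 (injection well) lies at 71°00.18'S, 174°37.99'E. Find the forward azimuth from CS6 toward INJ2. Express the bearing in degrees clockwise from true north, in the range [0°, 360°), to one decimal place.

352.9°

CS6: φ = -77.71367°, λ = +177.20417°
INJ2: φ = -71.00300°, λ = +174.63317°
Δλ = -2.5710°
y = sin Δλ · cos φ₂ = -0.014602
x = cos φ₁ sin φ₂ − sin φ₁ cos φ₂ cos Δλ = 0.116535
θ = atan2(y, x) = -7.1419° → 352.8581° (mod 360°)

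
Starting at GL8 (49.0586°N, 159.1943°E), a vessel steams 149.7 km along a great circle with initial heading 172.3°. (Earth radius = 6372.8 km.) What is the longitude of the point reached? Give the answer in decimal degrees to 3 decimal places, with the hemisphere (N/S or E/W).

159.462°E

δ = d/R = 149.7/6372.8 = 0.023490 rad
φ₂ = arcsin(sin φ₁ cos δ + cos φ₁ sin δ cos θ)
   = arcsin(0.75538·0.99972 + 0.65529·0.02349·-0.99098) = 47.72452°
λ₂ = λ₁ + atan2(sin θ sin δ cos φ₁, cos δ − sin φ₁ sin φ₂) = 159.46235°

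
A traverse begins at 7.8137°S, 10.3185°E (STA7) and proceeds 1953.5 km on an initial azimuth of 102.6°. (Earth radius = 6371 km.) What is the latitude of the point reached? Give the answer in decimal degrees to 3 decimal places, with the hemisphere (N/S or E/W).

11.236°S

δ = d/R = 1953.5/6371 = 0.306624 rad
φ₂ = arcsin(sin φ₁ cos δ + cos φ₁ sin δ cos θ)
   = arcsin(-0.13595·0.95336 + 0.99072·0.30184·-0.21814) = -11.23565°
λ₂ = λ₁ + atan2(sin θ sin δ cos φ₁, cos δ − sin φ₁ sin φ₂) = 27.79583°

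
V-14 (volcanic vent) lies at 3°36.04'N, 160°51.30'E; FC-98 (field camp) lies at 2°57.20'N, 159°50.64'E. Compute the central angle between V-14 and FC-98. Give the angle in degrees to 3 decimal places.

V-14: φ = +3.60067°, λ = +160.85500°
FC-98: φ = +2.95333°, λ = +159.84400°
Δφ = -0.6473°,  Δλ = -1.0110°
a = sin²(Δφ/2) + cos φ₁ cos φ₂ sin²(Δλ/2) = 0.000109
c = 2·arcsin(√a) = 0.020928 rad = 1.1991°

1.199°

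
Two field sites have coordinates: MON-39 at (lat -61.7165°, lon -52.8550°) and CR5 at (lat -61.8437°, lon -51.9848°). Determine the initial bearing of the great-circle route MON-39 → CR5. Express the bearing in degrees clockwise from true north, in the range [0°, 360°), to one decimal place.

107.6°

Δλ = 0.8702°
y = sin Δλ · cos φ₂ = 0.007167
x = cos φ₁ sin φ₂ − sin φ₁ cos φ₂ cos Δλ = -0.002268
θ = atan2(y, x) = 107.5609° → 107.5609° (mod 360°)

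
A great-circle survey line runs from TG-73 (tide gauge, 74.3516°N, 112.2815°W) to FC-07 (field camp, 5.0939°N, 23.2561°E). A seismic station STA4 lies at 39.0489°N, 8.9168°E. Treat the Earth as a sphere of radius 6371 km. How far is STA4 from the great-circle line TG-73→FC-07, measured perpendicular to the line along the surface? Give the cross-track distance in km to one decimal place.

δ₁₃ = central angle TG-73→STA4 = 1.049363 rad  (haversine)
θ₁₃ = bearing TG-73→STA4 = 50.005°,  θ₁₂ = bearing TG-73→FC-07 = 44.559°
dₓₜ = R·arcsin(sin δ₁₃ · sin(θ₁₃ − θ₁₂)) = 6371·arcsin(0.86711·sin(5.446°)) = 524.916 km
|dₓₜ| = 524.916 km

524.9 km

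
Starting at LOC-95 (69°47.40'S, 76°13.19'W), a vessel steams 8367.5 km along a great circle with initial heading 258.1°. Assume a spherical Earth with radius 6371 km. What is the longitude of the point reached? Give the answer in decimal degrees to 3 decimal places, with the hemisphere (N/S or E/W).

172.203°W

LOC-95: φ = -69.79000°, λ = -76.21983°
δ = d/R = 8367.5/6371 = 1.313373 rad
φ₂ = arcsin(sin φ₁ cos δ + cos φ₁ sin δ cos θ)
   = arcsin(-0.93843·0.25459 + 0.34546·0.96705·-0.20620) = -17.92691°
λ₂ = λ₁ + atan2(sin θ sin δ cos φ₁, cos δ − sin φ₁ sin φ₂) = -172.20336°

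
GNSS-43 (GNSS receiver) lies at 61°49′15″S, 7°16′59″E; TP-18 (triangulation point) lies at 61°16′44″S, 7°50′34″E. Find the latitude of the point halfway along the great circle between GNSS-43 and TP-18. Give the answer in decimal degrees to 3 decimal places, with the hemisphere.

61.550°S

GNSS-43: φ = -61.82083°, λ = +7.28306°
TP-18: φ = -61.27889°, λ = +7.84278°
Bx = cos φ₂ cos Δλ = 0.480524,  By = cos φ₂ sin Δλ = 0.004694
φₘ = atan2(sin φ₁ + sin φ₂, √((cos φ₁ + Bx)² + By²)) = -61.55015°
λₘ = λ₁ + atan2(By, cos φ₁ + Bx) = 7.56536°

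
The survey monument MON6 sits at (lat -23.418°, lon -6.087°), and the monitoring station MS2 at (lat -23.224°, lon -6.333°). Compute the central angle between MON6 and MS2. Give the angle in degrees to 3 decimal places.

0.298°

Δφ = 0.1940°,  Δλ = -0.2460°
a = sin²(Δφ/2) + cos φ₁ cos φ₂ sin²(Δλ/2) = 0.000007
c = 2·arcsin(√a) = 0.005197 rad = 0.2978°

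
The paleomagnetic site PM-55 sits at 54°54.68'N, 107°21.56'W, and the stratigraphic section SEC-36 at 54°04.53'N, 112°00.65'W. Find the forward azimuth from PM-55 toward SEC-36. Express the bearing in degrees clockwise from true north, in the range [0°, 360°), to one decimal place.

254.7°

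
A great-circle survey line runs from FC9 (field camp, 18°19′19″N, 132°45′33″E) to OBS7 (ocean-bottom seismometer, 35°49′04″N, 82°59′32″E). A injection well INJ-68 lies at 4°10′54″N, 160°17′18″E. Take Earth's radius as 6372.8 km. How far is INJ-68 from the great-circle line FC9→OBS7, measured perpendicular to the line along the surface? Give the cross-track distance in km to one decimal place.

443.7 km

FC9: φ = +18.32194°, λ = +132.75917°
OBS7: φ = +35.81778°, λ = +82.99222°
INJ-68: φ = +4.18167°, λ = +160.28833°
δ₁₃ = central angle FC9→INJ-68 = 0.530603 rad  (haversine)
θ₁₃ = bearing FC9→INJ-68 = 114.368°,  θ₁₂ = bearing FC9→OBS7 = 302.270°
dₓₜ = R·arcsin(sin δ₁₃ · sin(θ₁₃ − θ₁₂)) = 6372.8·arcsin(0.50605·sin(-187.902°)) = 443.730 km
|dₓₜ| = 443.730 km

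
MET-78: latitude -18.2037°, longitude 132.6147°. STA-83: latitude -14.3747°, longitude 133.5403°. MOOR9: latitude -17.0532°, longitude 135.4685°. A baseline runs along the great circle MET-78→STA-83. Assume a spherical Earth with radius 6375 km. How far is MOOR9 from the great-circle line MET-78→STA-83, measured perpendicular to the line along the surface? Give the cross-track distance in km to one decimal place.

δ₁₃ = central angle MET-78→MOOR9 = 0.051540 rad  (haversine)
θ₁₃ = bearing MET-78→MOOR9 = 67.508°,  θ₁₂ = bearing MET-78→STA-83 = 13.196°
dₓₜ = R·arcsin(sin δ₁₃ · sin(θ₁₃ − θ₁₂)) = 6375·arcsin(0.05152·sin(54.312°)) = 266.826 km
|dₓₜ| = 266.826 km

266.8 km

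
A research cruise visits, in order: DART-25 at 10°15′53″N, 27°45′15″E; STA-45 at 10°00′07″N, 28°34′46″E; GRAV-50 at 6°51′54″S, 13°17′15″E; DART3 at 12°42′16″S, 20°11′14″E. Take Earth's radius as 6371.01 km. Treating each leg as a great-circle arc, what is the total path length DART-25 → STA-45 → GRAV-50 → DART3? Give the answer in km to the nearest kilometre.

3618 km

DART-25: φ = +10.26472°, λ = +27.75417°
STA-45: φ = +10.00194°, λ = +28.57944°
GRAV-50: φ = -6.86500°, λ = +13.28750°
DART3: φ = -12.70444°, λ = +20.18722°
DART-25→STA-45: c = 0.014902 rad, d = 94.94 km
STA-45→GRAV-50: c = 0.396641 rad, d = 2527.01 km
GRAV-50→DART3: c = 0.156385 rad, d = 996.33 km
Total = 94.94 + 2527.01 + 996.33 = 3618.28 km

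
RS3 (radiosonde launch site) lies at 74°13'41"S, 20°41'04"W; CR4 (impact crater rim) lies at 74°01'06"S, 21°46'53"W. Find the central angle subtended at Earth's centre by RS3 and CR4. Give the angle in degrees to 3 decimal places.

0.366°

RS3: φ = -74.22806°, λ = -20.68444°
CR4: φ = -74.01833°, λ = -21.78139°
Δφ = 0.2097°,  Δλ = -1.0969°
a = sin²(Δφ/2) + cos φ₁ cos φ₂ sin²(Δλ/2) = 0.000010
c = 2·arcsin(√a) = 0.006390 rad = 0.3661°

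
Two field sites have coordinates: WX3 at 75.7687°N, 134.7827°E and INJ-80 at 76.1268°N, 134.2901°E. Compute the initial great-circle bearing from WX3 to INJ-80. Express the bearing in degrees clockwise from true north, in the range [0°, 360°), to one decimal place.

Δλ = -0.4926°
y = sin Δλ · cos φ₂ = -0.002061
x = cos φ₁ sin φ₂ − sin φ₁ cos φ₂ cos Δλ = 0.006259
θ = atan2(y, x) = -18.2307° → 341.7693° (mod 360°)

341.8°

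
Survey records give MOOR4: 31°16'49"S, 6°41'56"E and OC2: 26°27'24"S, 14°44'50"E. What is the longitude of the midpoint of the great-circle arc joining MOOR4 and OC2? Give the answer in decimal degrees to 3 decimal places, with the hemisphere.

MOOR4: φ = -31.28028°, λ = +6.69889°
OC2: φ = -26.45667°, λ = +14.74722°
Bx = cos φ₂ cos Δλ = 0.886453,  By = cos φ₂ sin Δλ = 0.125346
φₘ = atan2(sin φ₁ + sin φ₂, √((cos φ₁ + Bx)² + By²)) = -28.92828°
λₘ = λ₁ + atan2(By, cos φ₁ + Bx) = 10.81665°

10.817°E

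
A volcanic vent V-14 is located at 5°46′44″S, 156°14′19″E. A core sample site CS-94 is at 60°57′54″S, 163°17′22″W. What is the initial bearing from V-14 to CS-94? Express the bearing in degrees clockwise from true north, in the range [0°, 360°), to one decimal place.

V-14: φ = -5.77889°, λ = +156.23861°
CS-94: φ = -60.96500°, λ = -163.28944°
Δλ = 40.4719°
y = sin Δλ · cos φ₂ = 0.315025
x = cos φ₁ sin φ₂ − sin φ₁ cos φ₂ cos Δλ = -0.832704
θ = atan2(y, x) = 159.2776° → 159.2776° (mod 360°)

159.3°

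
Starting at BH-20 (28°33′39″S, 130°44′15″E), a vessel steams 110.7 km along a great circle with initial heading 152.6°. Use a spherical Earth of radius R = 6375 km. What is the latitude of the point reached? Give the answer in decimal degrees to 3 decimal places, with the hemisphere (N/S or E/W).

29.443°S

BH-20: φ = -28.56083°, λ = +130.73750°
δ = d/R = 110.7/6375 = 0.017365 rad
φ₂ = arcsin(sin φ₁ cos δ + cos φ₁ sin δ cos θ)
   = arcsin(-0.47809·0.99985 + 0.87831·0.01736·-0.88782) = -29.44313°
λ₂ = λ₁ + atan2(sin θ sin δ cos φ₁, cos δ − sin φ₁ sin φ₂) = 131.26325°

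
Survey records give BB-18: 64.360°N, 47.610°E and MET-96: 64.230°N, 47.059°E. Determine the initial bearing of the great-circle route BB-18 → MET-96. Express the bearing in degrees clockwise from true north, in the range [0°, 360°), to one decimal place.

Δλ = -0.5510°
y = sin Δλ · cos φ₂ = -0.004181
x = cos φ₁ sin φ₂ − sin φ₁ cos φ₂ cos Δλ = -0.002251
θ = atan2(y, x) = -118.2959° → 241.7041° (mod 360°)

241.7°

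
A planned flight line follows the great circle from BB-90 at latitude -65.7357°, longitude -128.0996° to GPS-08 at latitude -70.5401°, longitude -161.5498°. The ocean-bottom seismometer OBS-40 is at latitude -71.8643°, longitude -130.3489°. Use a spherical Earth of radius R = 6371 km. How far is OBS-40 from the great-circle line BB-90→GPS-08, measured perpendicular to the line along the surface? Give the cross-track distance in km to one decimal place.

δ₁₃ = central angle BB-90→OBS-40 = 0.107883 rad  (haversine)
θ₁₃ = bearing BB-90→OBS-40 = 186.515°,  θ₁₂ = bearing BB-90→GPS-08 = 233.869°
dₓₜ = R·arcsin(sin δ₁₃ · sin(θ₁₃ − θ₁₂)) = 6371·arcsin(0.10767·sin(-47.354°)) = -505.117 km
|dₓₜ| = 505.117 km

505.1 km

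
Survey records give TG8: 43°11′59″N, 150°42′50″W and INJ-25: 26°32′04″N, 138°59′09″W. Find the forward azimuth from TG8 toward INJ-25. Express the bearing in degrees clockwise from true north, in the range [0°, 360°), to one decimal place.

146.4°

TG8: φ = +43.19972°, λ = -150.71389°
INJ-25: φ = +26.53444°, λ = -138.98583°
Δλ = 11.7281°
y = sin Δλ · cos φ₂ = 0.181856
x = cos φ₁ sin φ₂ − sin φ₁ cos φ₂ cos Δλ = -0.273994
θ = atan2(y, x) = 146.4269° → 146.4269° (mod 360°)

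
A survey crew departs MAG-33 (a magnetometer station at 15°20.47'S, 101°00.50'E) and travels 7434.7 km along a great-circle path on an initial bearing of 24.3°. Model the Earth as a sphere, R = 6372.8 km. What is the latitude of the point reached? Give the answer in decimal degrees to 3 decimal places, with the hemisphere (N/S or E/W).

44.755°N

MAG-33: φ = -15.34117°, λ = +101.00833°
δ = d/R = 7434.7/6372.8 = 1.166630 rad
φ₂ = arcsin(sin φ₁ cos δ + cos φ₁ sin δ cos θ)
   = arcsin(-0.26457·0.39325 + 0.96437·0.91943·0.91140) = 44.75461°
λ₂ = λ₁ + atan2(sin θ sin δ cos φ₁, cos δ − sin φ₁ sin φ₂) = 133.20339°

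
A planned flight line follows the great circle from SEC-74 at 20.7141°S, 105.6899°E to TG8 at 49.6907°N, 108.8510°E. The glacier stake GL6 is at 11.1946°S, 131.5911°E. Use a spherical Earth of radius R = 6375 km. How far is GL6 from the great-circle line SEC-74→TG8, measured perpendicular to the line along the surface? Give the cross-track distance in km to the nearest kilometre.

δ₁₃ = central angle SEC-74→GL6 = 0.464470 rad  (haversine)
θ₁₃ = bearing SEC-74→GL6 = 73.059°,  θ₁₂ = bearing SEC-74→TG8 = 2.169°
dₓₜ = R·arcsin(sin δ₁₃ · sin(θ₁₃ − θ₁₂)) = 6375·arcsin(0.44795·sin(70.889°)) = 2786.143 km
|dₓₜ| = 2786.143 km

2786 km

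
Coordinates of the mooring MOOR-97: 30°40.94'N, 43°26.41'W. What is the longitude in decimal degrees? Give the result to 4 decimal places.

43.4402°W

43° + 26.41′/60 = 43 + 0.44017 = 43.4402°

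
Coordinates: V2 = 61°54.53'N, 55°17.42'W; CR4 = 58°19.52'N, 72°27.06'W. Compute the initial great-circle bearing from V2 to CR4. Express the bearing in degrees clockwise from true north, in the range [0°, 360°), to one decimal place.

254.9°

V2: φ = +61.90883°, λ = -55.29033°
CR4: φ = +58.32533°, λ = -72.45100°
Δλ = -17.1607°
y = sin Δλ · cos φ₂ = -0.154931
x = cos φ₁ sin φ₂ − sin φ₁ cos φ₂ cos Δλ = -0.041880
θ = atan2(y, x) = -105.1265° → 254.8735° (mod 360°)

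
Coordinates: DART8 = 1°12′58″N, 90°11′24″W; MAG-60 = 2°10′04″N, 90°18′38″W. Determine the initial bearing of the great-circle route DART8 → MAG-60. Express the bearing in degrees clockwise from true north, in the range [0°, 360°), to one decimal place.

DART8: φ = +1.21611°, λ = -90.19000°
MAG-60: φ = +2.16778°, λ = -90.31056°
Δλ = -0.1206°
y = sin Δλ · cos φ₂ = -0.002103
x = cos φ₁ sin φ₂ − sin φ₁ cos φ₂ cos Δλ = 0.016609
θ = atan2(y, x) = -7.2149° → 352.7851° (mod 360°)

352.8°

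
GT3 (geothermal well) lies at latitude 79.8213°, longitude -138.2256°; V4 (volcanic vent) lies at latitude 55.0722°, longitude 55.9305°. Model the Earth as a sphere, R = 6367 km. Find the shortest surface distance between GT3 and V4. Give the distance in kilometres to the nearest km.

4985 km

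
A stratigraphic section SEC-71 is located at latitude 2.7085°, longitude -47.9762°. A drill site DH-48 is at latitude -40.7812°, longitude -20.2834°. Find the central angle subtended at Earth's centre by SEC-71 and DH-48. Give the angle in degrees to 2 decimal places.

Δφ = -43.4897°,  Δλ = 27.6928°
a = sin²(Δφ/2) + cos φ₁ cos φ₂ sin²(Δλ/2) = 0.180571
c = 2·arcsin(√a) = 0.877783 rad = 50.2933°

50.29°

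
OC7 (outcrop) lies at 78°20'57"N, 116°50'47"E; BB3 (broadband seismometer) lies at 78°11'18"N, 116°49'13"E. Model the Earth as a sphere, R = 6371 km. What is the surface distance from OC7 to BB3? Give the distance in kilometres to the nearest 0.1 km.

17.9 km

OC7: φ = +78.34917°, λ = +116.84639°
BB3: φ = +78.18833°, λ = +116.82028°
Δφ = -0.1608°,  Δλ = -0.0261°
a = sin²(Δφ/2) + cos φ₁ cos φ₂ sin²(Δλ/2) = 0.000002
c = 2·arcsin(√a) = 0.002809 rad = 0.1609°
d = R·c = 6371 × 0.002809 = 17.9 km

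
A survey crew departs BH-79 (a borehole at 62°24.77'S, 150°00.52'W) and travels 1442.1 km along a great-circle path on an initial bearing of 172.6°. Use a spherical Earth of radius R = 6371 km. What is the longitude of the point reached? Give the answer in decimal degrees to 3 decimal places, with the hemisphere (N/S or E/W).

143.517°W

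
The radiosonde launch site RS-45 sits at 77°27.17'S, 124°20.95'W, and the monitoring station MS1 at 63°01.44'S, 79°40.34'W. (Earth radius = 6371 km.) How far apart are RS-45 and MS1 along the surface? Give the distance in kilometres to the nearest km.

2218 km

RS-45: φ = -77.45283°, λ = -124.34917°
MS1: φ = -63.02400°, λ = -79.67233°
Δφ = 14.4288°,  Δλ = 44.6768°
a = sin²(Δφ/2) + cos φ₁ cos φ₂ sin²(Δλ/2) = 0.030007
c = 2·arcsin(√a) = 0.348205 rad = 19.9507°
d = R·c = 6371 × 0.348205 = 2218.4 km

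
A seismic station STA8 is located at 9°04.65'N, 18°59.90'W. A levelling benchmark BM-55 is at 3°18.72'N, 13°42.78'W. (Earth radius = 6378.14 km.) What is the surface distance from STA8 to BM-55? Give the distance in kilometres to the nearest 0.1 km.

868.2 km

STA8: φ = +9.07750°, λ = -18.99833°
BM-55: φ = +3.31200°, λ = -13.71300°
Δφ = -5.7655°,  Δλ = 5.2853°
a = sin²(Δφ/2) + cos φ₁ cos φ₂ sin²(Δλ/2) = 0.004625
c = 2·arcsin(√a) = 0.136120 rad = 7.7991°
d = R·c = 6378.14 × 0.136120 = 868.2 km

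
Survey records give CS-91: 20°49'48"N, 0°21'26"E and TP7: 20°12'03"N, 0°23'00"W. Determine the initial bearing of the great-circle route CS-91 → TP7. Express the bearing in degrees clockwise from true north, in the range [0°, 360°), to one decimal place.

227.9°

CS-91: φ = +20.83000°, λ = +0.35722°
TP7: φ = +20.20083°, λ = -0.38333°
Δλ = -0.7406°
y = sin Δλ · cos φ₂ = -0.012130
x = cos φ₁ sin φ₂ − sin φ₁ cos φ₂ cos Δλ = -0.010953
θ = atan2(y, x) = -132.0815° → 227.9185° (mod 360°)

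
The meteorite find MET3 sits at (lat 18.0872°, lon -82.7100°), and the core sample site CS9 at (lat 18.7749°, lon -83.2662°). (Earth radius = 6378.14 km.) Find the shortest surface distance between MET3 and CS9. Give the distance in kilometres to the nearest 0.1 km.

Δφ = 0.6877°,  Δλ = -0.5562°
a = sin²(Δφ/2) + cos φ₁ cos φ₂ sin²(Δλ/2) = 0.000057
c = 2·arcsin(√a) = 0.015129 rad = 0.8668°
d = R·c = 6378.14 × 0.015129 = 96.5 km

96.5 km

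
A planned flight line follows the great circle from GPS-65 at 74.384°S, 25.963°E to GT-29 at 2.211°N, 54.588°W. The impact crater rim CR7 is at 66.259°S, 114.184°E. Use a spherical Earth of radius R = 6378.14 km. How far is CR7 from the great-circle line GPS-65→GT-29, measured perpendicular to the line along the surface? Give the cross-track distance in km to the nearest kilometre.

δ₁₃ = central angle GPS-65→CR7 = 0.484409 rad  (haversine)
θ₁₃ = bearing GPS-65→CR7 = 120.217°,  θ₁₂ = bearing GPS-65→GT-29 = 279.694°
dₓₜ = R·arcsin(sin δ₁₃ · sin(θ₁₃ − θ₁₂)) = 6378.14·arcsin(0.46569·sin(-159.476°)) = -1046.022 km
|dₓₜ| = 1046.022 km

1046 km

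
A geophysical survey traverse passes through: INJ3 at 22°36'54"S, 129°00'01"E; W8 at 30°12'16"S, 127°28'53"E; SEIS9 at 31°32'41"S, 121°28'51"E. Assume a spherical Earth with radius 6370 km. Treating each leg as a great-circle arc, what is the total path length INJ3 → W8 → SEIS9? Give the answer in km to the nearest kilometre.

1449 km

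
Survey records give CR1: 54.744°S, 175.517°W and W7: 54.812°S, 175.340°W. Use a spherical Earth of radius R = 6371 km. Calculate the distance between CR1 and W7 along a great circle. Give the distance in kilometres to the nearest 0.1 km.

13.6 km

Δφ = -0.0680°,  Δλ = 0.1770°
a = sin²(Δφ/2) + cos φ₁ cos φ₂ sin²(Δλ/2) = 0.000001
c = 2·arcsin(√a) = 0.002141 rad = 0.1227°
d = R·c = 6371 × 0.002141 = 13.6 km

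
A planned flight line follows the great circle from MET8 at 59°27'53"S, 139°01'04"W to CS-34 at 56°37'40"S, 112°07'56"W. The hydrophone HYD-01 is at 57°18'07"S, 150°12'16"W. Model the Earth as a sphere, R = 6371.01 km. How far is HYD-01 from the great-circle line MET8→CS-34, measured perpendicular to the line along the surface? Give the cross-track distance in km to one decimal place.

179.5 km

MET8: φ = -59.46472°, λ = -139.01778°
CS-34: φ = -56.62778°, λ = -112.13222°
HYD-01: φ = -57.30194°, λ = -150.20444°
δ₁₃ = central angle MET8→HYD-01 = 0.108931 rad  (haversine)
θ₁₃ = bearing MET8→HYD-01 = 285.415°,  θ₁₂ = bearing MET8→CS-34 = 90.396°
dₓₜ = R·arcsin(sin δ₁₃ · sin(θ₁₃ − θ₁₂)) = 6371.01·arcsin(0.10872·sin(195.020°)) = -179.520 km
|dₓₜ| = 179.520 km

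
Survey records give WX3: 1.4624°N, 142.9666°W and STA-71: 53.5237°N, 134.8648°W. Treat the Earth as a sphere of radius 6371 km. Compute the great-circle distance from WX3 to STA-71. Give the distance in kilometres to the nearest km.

Δφ = 52.0613°,  Δλ = 8.1018°
a = sin²(Δφ/2) + cos φ₁ cos φ₂ sin²(Δλ/2) = 0.195557
c = 2·arcsin(√a) = 0.916140 rad = 52.4910°
d = R·c = 6371 × 0.916140 = 5836.7 km

5837 km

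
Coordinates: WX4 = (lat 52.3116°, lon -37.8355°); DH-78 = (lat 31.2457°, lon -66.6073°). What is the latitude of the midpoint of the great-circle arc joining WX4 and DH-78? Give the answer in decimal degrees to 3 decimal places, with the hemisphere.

42.661°N

Bx = cos φ₂ cos Δλ = 0.749402,  By = cos φ₂ sin Δλ = -0.411507
φₘ = atan2(sin φ₁ + sin φ₂, √((cos φ₁ + Bx)² + By²)) = 42.66112°
λₘ = λ₁ + atan2(By, cos φ₁ + Bx) = -54.66122°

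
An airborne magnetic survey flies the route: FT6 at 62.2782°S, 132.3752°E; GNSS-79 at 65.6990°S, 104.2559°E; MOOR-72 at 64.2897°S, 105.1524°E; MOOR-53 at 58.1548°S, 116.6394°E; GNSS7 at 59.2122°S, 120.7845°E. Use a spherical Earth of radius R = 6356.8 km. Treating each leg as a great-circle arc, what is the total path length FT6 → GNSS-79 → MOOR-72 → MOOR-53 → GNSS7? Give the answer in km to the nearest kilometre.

FT6→GNSS-79: c = 0.221255 rad, d = 1406.47 km
GNSS-79→MOOR-72: c = 0.025470 rad, d = 161.91 km
MOOR-72→MOOR-53: c = 0.143733 rad, d = 913.68 km
MOOR-53→GNSS7: c = 0.041878 rad, d = 266.21 km
Total = 1406.47 + 161.91 + 913.68 + 266.21 = 2748.27 km

2748 km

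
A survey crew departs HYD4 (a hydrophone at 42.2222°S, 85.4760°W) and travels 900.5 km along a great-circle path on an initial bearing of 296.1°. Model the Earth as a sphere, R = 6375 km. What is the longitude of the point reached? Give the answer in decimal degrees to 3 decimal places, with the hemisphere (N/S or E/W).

94.744°W

δ = d/R = 900.5/6375 = 0.141255 rad
φ₂ = arcsin(sin φ₁ cos δ + cos φ₁ sin δ cos θ)
   = arcsin(-0.67201·0.99004 + 0.74054·0.14079·0.43994) = -38.27578°
λ₂ = λ₁ + atan2(sin θ sin δ cos φ₁, cos δ − sin φ₁ sin φ₂) = -94.74377°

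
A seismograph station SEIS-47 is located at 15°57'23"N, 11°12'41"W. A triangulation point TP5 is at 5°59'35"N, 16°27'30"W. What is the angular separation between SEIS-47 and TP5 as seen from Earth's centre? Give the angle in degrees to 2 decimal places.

11.21°

SEIS-47: φ = +15.95639°, λ = -11.21139°
TP5: φ = +5.99306°, λ = -16.45833°
Δφ = -9.9633°,  Δλ = -5.2469°
a = sin²(Δφ/2) + cos φ₁ cos φ₂ sin²(Δλ/2) = 0.009544
c = 2·arcsin(√a) = 0.195699 rad = 11.2127°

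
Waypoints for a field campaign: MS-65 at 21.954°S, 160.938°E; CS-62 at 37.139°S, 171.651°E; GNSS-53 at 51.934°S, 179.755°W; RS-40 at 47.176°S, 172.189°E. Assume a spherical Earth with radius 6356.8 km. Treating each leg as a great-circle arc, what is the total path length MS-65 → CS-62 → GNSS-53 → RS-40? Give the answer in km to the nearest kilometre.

MS-65→CS-62: c = 0.310443 rad, d = 1973.42 km
CS-62→GNSS-53: c = 0.279016 rad, d = 1773.65 km
GNSS-53→RS-40: c = 0.123220 rad, d = 783.29 km
Total = 1973.42 + 1773.65 + 783.29 = 4530.36 km

4530 km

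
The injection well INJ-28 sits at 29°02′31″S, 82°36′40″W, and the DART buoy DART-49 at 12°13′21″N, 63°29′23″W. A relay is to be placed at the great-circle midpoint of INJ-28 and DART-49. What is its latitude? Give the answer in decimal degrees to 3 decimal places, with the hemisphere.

8.526°S

INJ-28: φ = -29.04194°, λ = -82.61111°
DART-49: φ = +12.22250°, λ = -63.48972°
Bx = cos φ₂ cos Δλ = 0.923410,  By = cos φ₂ sin Δλ = 0.320146
φₘ = atan2(sin φ₁ + sin φ₂, √((cos φ₁ + Bx)² + By²)) = -8.52608°
λₘ = λ₁ + atan2(By, cos φ₁ + Bx) = -72.51325°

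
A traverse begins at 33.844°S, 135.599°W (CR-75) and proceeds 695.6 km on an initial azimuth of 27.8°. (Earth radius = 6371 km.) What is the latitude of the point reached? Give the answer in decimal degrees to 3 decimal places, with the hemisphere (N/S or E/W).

28.266°S

δ = d/R = 695.6/6371 = 0.109182 rad
φ₂ = arcsin(sin φ₁ cos δ + cos φ₁ sin δ cos θ)
   = arcsin(-0.55693·0.99405 + 0.83056·0.10897·0.88458) = -28.26570°
λ₂ = λ₁ + atan2(sin θ sin δ cos φ₁, cos δ − sin φ₁ sin φ₂) = -132.29119°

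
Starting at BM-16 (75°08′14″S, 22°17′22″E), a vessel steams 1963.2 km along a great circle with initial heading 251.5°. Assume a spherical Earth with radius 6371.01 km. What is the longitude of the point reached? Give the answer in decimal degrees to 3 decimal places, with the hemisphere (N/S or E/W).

39.948°W

BM-16: φ = -75.13722°, λ = +22.28944°
δ = d/R = 1963.2/6371.01 = 0.308146 rad
φ₂ = arcsin(sin φ₁ cos δ + cos φ₁ sin δ cos θ)
   = arcsin(-0.96654·0.95290 + 0.25650·0.30329·-0.31730) = -71.03221°
λ₂ = λ₁ + atan2(sin θ sin δ cos φ₁, cos δ − sin φ₁ sin φ₂) = -39.94763°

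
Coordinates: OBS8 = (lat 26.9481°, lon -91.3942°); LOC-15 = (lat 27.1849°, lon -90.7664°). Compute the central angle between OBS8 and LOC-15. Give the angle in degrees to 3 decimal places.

0.607°

Δφ = 0.2368°,  Δλ = 0.6278°
a = sin²(Δφ/2) + cos φ₁ cos φ₂ sin²(Δλ/2) = 0.000028
c = 2·arcsin(√a) = 0.010596 rad = 0.6071°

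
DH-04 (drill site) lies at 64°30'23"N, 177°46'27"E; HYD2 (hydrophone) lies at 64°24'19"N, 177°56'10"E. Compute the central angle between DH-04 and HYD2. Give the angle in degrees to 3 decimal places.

DH-04: φ = +64.50639°, λ = +177.77417°
HYD2: φ = +64.40528°, λ = +177.93611°
Δφ = -0.1011°,  Δλ = 0.1619°
a = sin²(Δφ/2) + cos φ₁ cos φ₂ sin²(Δλ/2) = 0.000001
c = 2·arcsin(√a) = 0.002145 rad = 0.1229°

0.123°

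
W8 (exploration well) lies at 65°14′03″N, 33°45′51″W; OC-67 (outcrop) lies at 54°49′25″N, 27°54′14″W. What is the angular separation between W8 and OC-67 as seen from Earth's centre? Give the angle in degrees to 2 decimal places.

W8: φ = +65.23417°, λ = -33.76417°
OC-67: φ = +54.82361°, λ = -27.90389°
Δφ = -10.4106°,  Δλ = 5.8603°
a = sin²(Δφ/2) + cos φ₁ cos φ₂ sin²(Δλ/2) = 0.008862
c = 2·arcsin(√a) = 0.188550 rad = 10.8031°

10.80°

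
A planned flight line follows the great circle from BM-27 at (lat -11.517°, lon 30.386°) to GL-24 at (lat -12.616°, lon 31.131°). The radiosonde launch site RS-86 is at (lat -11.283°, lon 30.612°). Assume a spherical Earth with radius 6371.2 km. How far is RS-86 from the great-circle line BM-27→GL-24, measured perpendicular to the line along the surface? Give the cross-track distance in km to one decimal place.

34.9 km

δ₁₃ = central angle BM-27→RS-86 = 0.005624 rad  (haversine)
θ₁₃ = bearing BM-27→RS-86 = 43.456°,  θ₁₂ = bearing BM-27→GL-24 = 146.536°
dₓₜ = R·arcsin(sin δ₁₃ · sin(θ₁₃ − θ₁₂)) = 6371.2·arcsin(0.00562·sin(-103.080°)) = -34.902 km
|dₓₜ| = 34.902 km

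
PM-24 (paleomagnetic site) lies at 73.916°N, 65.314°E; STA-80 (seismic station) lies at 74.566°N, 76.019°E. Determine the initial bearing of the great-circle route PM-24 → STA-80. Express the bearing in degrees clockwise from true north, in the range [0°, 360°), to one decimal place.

72.3°

Δλ = 10.7050°
y = sin Δλ · cos φ₂ = 0.049434
x = cos φ₁ sin φ₂ − sin φ₁ cos φ₂ cos Δλ = 0.015795
θ = atan2(y, x) = 72.2808° → 72.2808° (mod 360°)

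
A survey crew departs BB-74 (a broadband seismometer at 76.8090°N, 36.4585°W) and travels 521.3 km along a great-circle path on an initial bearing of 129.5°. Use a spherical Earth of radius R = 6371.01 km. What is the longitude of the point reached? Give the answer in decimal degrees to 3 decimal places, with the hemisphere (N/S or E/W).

23.679°W

δ = d/R = 521.3/6371.01 = 0.081824 rad
φ₂ = arcsin(sin φ₁ cos δ + cos φ₁ sin δ cos θ)
   = arcsin(0.97361·0.99665 + 0.22820·0.08173·-0.63608) = 73.43436°
λ₂ = λ₁ + atan2(sin θ sin δ cos φ₁, cos δ − sin φ₁ sin φ₂) = -23.67904°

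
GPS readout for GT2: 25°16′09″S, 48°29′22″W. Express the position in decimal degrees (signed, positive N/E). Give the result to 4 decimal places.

-25.2692°, -48.4894°

lat: 25.2692° S → -25.2692°
lon: 48.4894° W → -48.4894°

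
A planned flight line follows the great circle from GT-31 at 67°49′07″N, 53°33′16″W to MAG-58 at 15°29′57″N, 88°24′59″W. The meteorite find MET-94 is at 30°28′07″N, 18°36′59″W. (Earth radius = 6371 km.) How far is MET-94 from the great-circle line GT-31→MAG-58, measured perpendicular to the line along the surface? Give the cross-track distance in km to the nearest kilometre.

GT-31: φ = +67.81861°, λ = -53.55444°
MAG-58: φ = +15.49917°, λ = -88.41639°
MET-94: φ = +30.46861°, λ = -18.61639°
δ₁₃ = central angle GT-31→MET-94 = 0.743214 rad  (haversine)
θ₁₃ = bearing GT-31→MET-94 = 133.158°,  θ₁₂ = bearing GT-31→MAG-58 = 221.105°
dₓₜ = R·arcsin(sin δ₁₃ · sin(θ₁₃ − θ₁₂)) = 6371·arcsin(0.67666·sin(-87.948°)) = -4731.266 km
|dₓₜ| = 4731.266 km

4731 km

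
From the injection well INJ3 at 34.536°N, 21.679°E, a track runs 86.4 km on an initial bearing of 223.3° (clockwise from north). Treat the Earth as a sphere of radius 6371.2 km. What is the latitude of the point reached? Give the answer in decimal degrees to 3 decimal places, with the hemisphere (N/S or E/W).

33.969°N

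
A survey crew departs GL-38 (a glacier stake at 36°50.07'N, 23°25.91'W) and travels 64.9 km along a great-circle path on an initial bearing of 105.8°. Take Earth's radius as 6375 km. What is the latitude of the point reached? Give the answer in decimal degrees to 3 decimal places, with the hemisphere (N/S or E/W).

GL-38: φ = +36.83450°, λ = -23.43183°
δ = d/R = 64.9/6375 = 0.010180 rad
φ₂ = arcsin(sin φ₁ cos δ + cos φ₁ sin δ cos θ)
   = arcsin(0.59951·0.99995 + 0.80037·0.01018·-0.27228) = 36.67363°
λ₂ = λ₁ + atan2(sin θ sin δ cos φ₁, cos δ − sin φ₁ sin φ₂) = -22.73205°

36.674°N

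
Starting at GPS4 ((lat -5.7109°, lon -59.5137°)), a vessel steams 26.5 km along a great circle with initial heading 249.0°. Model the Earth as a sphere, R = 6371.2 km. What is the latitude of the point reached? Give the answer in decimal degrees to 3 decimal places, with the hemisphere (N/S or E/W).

5.796°S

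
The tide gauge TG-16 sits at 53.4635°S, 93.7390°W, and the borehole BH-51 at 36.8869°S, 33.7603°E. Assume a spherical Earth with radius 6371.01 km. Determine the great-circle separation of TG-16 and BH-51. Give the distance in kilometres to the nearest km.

Δφ = 16.5766°,  Δλ = 127.4993°
a = sin²(Δφ/2) + cos φ₁ cos φ₂ sin²(Δλ/2) = 0.403793
c = 2·arcsin(√a) = 1.377176 rad = 78.9064°
d = R·c = 6371.01 × 1.377176 = 8774.0 km

8774 km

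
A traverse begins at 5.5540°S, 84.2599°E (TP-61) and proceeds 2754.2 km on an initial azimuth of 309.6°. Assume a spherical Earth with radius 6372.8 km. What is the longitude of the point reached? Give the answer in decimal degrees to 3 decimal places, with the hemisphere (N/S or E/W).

65.115°E

δ = d/R = 2754.2/6372.8 = 0.432181 rad
φ₂ = arcsin(sin φ₁ cos δ + cos φ₁ sin δ cos θ)
   = arcsin(-0.09678·0.90805 + 0.99531·0.41885·0.63742) = 10.24443°
λ₂ = λ₁ + atan2(sin θ sin δ cos φ₁, cos δ − sin φ₁ sin φ₂) = 65.11495°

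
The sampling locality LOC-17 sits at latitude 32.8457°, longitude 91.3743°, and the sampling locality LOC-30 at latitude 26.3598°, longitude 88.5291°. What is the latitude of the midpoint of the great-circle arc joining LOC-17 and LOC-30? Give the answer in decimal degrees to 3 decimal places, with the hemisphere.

Bx = cos φ₂ cos Δλ = 0.894919,  By = cos φ₂ sin Δλ = -0.044477
φₘ = atan2(sin φ₁ + sin φ₂, √((cos φ₁ + Bx)² + By²)) = 29.61033°
λₘ = λ₁ + atan2(By, cos φ₁ + Bx) = 89.90590°

29.610°N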